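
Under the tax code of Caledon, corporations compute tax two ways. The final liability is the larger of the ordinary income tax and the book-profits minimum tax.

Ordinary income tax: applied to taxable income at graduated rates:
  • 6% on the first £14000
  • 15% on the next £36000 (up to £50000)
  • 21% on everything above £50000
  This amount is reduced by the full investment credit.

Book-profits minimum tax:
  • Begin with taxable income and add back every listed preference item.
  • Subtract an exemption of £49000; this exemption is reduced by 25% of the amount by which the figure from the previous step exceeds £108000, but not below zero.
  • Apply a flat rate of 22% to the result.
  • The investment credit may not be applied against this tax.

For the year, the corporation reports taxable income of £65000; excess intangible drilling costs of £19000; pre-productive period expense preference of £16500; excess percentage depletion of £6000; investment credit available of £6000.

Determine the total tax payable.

£12650

Ordinary income tax:
  £14000 × 6% = £840
  £36000 × 15% = £5400
  £15000 × 21% = £3150
  → £9390
  Less investment credit £6000 → £3390

Book-profits minimum tax:
  Adjusted income: £65000 + £19000 + £16500 + £6000 = £106500
  Exemption: £106500 ≤ £108000, so full £49000 applies
  Base: £106500 − £49000 = £57500
  £57500 × 22% = £12650

£12650 > £3390, so the book-profits minimum tax is the binding amount.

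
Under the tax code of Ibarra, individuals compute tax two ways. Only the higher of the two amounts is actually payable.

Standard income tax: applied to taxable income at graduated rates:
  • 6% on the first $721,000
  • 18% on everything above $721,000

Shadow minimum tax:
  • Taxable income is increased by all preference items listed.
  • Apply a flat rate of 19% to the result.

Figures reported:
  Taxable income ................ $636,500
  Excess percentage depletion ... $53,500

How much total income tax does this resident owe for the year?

$131,100

Standard income tax:
  $636,500 × 6% = $38,190

Shadow minimum tax:
  Adjusted income: $636,500 + $53,500 = $690,000
  $690,000 × 19% = $131,100

$131,100 > $38,190, so the shadow minimum tax is the binding amount.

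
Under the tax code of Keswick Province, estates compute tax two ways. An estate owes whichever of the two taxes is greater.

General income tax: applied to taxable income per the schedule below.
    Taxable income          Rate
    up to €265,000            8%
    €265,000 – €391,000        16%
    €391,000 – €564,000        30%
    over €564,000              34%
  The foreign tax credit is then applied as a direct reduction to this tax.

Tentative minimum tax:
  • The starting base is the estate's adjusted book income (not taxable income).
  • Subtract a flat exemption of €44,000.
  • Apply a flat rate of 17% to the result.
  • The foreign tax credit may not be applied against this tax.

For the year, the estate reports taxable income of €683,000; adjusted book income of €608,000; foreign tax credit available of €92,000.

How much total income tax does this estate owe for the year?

General income tax:
  €265,000 × 8% = €21,200
  €126,000 × 16% = €20,160
  €173,000 × 30% = €51,900
  €119,000 × 34% = €40,460
  → €133,720
  Less foreign tax credit €92,000 → €41,720

Tentative minimum tax:
  Base (adjusted book income): €608,000
  Less exemption €44,000 → base €564,000
  €564,000 × 17% = €95,880

€95,880 > €41,720, so the tentative minimum tax is the binding amount.

€95,880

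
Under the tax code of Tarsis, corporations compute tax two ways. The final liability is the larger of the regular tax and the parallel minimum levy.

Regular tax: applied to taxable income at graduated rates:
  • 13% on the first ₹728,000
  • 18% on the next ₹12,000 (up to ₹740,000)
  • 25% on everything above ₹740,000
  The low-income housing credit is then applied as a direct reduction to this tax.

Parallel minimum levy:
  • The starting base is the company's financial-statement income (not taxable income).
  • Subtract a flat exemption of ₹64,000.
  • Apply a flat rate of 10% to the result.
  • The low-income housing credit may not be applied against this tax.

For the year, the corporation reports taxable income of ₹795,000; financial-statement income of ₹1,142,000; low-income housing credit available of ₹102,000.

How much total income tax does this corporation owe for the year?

Regular tax:
  ₹728,000 × 13% = ₹94,640
  ₹12,000 × 18% = ₹2,160
  ₹55,000 × 25% = ₹13,750
  → ₹110,550
  Less low-income housing credit ₹102,000 → ₹8,550

Parallel minimum levy:
  Base (financial-statement income): ₹1,142,000
  Less exemption ₹64,000 → base ₹1,078,000
  ₹1,078,000 × 10% = ₹107,800

₹107,800 > ₹8,550, so the parallel minimum levy is the binding amount.

₹107,800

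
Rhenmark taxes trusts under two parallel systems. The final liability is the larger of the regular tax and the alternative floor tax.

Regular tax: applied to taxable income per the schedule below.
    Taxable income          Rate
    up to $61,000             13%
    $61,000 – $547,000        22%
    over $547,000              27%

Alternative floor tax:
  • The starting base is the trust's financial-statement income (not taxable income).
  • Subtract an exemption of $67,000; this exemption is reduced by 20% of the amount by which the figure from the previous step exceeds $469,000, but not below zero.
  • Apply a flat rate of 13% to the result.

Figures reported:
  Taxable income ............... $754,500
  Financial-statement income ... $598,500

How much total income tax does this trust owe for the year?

Regular tax:
  $61,000 × 13% = $7,930
  $486,000 × 22% = $106,920
  $207,500 × 27% = $56,025
  → $170,875

Alternative floor tax:
  Base (financial-statement income): $598,500
  Exemption: $67,000 − 20% × ($598,500 − $469,000) = $67,000 − $25,900 = $41,100
  Base: $598,500 − $41,100 = $557,400
  $557,400 × 13% = $72,462

$170,875 > $72,462, so the regular tax governs.

$170,875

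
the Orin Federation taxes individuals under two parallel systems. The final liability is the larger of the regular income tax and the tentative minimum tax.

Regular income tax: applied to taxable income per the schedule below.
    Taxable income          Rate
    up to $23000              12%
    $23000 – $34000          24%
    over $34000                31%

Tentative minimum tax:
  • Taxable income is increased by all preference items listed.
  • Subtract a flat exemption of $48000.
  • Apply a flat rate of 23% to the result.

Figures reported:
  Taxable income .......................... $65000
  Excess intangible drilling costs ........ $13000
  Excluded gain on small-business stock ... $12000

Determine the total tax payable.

Tentative minimum tax:
  Adjusted income: $65000 + $13000 + $12000 = $90000
  Less exemption $48000 → base $42000
  $42000 × 23% = $9660

Regular income tax:
  $23000 × 12% = $2760
  $11000 × 24% = $2640
  $31000 × 31% = $9610
  → $15010

$15010 > $9660, so the regular income tax governs.

$15010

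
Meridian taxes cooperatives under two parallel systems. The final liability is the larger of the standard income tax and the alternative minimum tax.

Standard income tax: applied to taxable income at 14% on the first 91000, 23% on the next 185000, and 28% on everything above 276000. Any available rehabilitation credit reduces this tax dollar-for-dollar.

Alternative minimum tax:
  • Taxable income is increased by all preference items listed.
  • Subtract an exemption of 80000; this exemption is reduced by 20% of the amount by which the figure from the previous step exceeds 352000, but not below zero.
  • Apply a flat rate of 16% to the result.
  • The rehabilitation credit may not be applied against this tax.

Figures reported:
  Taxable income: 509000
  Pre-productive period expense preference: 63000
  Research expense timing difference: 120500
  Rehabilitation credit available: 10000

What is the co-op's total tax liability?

110530

Alternative minimum tax:
  Adjusted income: 509000 + 63000 + 120500 = 692500
  Exemption: 80000 − 20% × (692500 − 352000) = 80000 − 68100 = 11900
  Base: 692500 − 11900 = 680600
  680600 × 16% = 108896

Standard income tax:
  91000 × 14% = 12740
  185000 × 23% = 42550
  233000 × 28% = 65240
  → 120530
  Less rehabilitation credit 10000 → 110530

110530 > 108896, so the standard income tax governs.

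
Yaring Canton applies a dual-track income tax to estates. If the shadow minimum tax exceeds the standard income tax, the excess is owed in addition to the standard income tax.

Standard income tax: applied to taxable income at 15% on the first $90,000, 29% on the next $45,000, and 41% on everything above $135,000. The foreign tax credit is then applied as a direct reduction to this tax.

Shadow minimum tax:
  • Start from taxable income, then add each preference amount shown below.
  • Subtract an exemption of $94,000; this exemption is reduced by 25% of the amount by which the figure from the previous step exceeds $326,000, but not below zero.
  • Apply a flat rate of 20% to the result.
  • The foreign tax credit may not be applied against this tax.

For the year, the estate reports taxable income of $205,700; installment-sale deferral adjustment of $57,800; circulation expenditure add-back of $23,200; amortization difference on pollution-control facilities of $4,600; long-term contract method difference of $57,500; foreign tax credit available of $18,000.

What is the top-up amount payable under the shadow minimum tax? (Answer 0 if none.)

$14,563

Shadow minimum tax:
  Adjusted income: $205,700 + $57,800 + $23,200 + $4,600 + $57,500 = $348,800
  Exemption: $94,000 − 25% × ($348,800 − $326,000) = $94,000 − $5,700 = $88,300
  Base: $348,800 − $88,300 = $260,500
  $260,500 × 20% = $52,100

Standard income tax:
  $90,000 × 15% = $13,500
  $45,000 × 29% = $13,050
  $70,700 × 41% = $28,987
  → $55,537
  Less foreign tax credit $18,000 → $37,537

Excess of shadow minimum tax over standard income tax: $52,100 − $37,537 = $14,563.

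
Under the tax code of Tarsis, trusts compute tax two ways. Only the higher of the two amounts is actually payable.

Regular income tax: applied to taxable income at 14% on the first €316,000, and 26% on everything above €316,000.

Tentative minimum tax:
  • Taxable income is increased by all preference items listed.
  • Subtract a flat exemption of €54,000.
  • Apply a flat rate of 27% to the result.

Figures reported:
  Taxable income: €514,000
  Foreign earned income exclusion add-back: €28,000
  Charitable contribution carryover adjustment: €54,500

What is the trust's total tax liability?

€146,475

Regular income tax:
  €316,000 × 14% = €44,240
  €198,000 × 26% = €51,480
  → €95,720

Tentative minimum tax:
  Adjusted income: €514,000 + €28,000 + €54,500 = €596,500
  Less exemption €54,000 → base €542,500
  €542,500 × 27% = €146,475

€146,475 > €95,720, so the tentative minimum tax is the binding amount.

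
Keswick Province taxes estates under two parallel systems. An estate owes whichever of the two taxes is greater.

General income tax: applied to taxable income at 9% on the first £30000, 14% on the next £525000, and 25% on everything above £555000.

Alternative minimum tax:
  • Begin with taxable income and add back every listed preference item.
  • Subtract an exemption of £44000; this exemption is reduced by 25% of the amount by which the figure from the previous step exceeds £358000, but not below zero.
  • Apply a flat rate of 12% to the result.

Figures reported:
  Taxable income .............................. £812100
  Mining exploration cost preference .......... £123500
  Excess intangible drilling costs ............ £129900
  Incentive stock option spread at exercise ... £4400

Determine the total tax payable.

Alternative minimum tax:
  Adjusted income: £812100 + £123500 + £129900 + £4400 = £1069900
  Exemption: 25% × (£1069900 − £358000) = £177975 ≥ £44000, so the exemption is fully phased out
  Base: £1069900 − £0 = £1069900
  £1069900 × 12% = £128388

General income tax:
  £30000 × 9% = £2700
  £525000 × 14% = £73500
  £257100 × 25% = £64275
  → £140475

£140475 > £128388, so the general income tax governs.

£140475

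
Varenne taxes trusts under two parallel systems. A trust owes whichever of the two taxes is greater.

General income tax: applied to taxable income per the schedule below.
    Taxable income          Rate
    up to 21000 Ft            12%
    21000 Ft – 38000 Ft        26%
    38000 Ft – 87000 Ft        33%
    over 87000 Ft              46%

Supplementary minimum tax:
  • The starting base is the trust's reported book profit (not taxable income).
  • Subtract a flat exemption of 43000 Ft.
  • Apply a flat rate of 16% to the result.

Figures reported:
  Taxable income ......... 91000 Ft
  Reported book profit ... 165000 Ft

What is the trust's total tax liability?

24950 Ft

Supplementary minimum tax:
  Base (reported book profit): 165000 Ft
  Less exemption 43000 Ft → base 122000 Ft
  122000 Ft × 16% = 19520 Ft

General income tax:
  21000 Ft × 12% = 2520 Ft
  17000 Ft × 26% = 4420 Ft
  49000 Ft × 33% = 16170 Ft
  4000 Ft × 46% = 1840 Ft
  → 24950 Ft

24950 Ft > 19520 Ft, so the general income tax governs.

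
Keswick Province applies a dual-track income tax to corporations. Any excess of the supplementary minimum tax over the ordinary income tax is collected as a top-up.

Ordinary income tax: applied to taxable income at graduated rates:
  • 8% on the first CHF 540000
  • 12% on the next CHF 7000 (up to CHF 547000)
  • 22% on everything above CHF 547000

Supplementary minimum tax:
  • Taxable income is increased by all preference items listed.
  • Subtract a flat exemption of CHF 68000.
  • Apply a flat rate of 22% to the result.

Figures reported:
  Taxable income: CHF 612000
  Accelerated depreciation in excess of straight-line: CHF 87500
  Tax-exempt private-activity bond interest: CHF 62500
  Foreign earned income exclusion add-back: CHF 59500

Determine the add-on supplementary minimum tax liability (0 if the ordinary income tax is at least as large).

CHF 107430

Supplementary minimum tax:
  Adjusted income: CHF 612000 + CHF 87500 + CHF 62500 + CHF 59500 = CHF 821500
  Less exemption CHF 68000 → base CHF 753500
  CHF 753500 × 22% = CHF 165770

Ordinary income tax:
  CHF 540000 × 8% = CHF 43200
  CHF 7000 × 12% = CHF 840
  CHF 65000 × 22% = CHF 14300
  → CHF 58340

Excess of supplementary minimum tax over ordinary income tax: CHF 165770 − CHF 58340 = CHF 107430.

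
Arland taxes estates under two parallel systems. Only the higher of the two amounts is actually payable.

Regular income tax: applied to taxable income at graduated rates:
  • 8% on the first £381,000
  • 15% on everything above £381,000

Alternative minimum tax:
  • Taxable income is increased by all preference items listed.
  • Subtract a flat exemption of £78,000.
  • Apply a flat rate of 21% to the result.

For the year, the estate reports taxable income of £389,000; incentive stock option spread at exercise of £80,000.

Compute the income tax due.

Alternative minimum tax:
  Adjusted income: £389,000 + £80,000 = £469,000
  Less exemption £78,000 → base £391,000
  £391,000 × 21% = £82,110

Regular income tax:
  £381,000 × 8% = £30,480
  £8,000 × 15% = £1,200
  → £31,680

£82,110 > £31,680, so the alternative minimum tax is the binding amount.

£82,110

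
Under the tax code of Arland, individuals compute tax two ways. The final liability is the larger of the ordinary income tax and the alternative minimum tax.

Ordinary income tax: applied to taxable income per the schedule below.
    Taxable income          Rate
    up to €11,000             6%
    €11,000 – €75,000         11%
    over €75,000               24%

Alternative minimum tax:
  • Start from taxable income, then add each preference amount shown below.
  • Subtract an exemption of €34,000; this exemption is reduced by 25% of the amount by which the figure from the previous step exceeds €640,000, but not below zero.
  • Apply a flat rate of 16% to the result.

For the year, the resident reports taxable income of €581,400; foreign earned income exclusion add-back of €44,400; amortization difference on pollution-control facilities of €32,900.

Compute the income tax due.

€129,236

Ordinary income tax:
  €11,000 × 6% = €660
  €64,000 × 11% = €7,040
  €506,400 × 24% = €121,536
  → €129,236

Alternative minimum tax:
  Adjusted income: €581,400 + €44,400 + €32,900 = €658,700
  Exemption: €34,000 − 25% × (€658,700 − €640,000) = €34,000 − €4,675 = €29,325
  Base: €658,700 − €29,325 = €629,375
  €629,375 × 16% = €100,700

€129,236 > €100,700, so the ordinary income tax governs.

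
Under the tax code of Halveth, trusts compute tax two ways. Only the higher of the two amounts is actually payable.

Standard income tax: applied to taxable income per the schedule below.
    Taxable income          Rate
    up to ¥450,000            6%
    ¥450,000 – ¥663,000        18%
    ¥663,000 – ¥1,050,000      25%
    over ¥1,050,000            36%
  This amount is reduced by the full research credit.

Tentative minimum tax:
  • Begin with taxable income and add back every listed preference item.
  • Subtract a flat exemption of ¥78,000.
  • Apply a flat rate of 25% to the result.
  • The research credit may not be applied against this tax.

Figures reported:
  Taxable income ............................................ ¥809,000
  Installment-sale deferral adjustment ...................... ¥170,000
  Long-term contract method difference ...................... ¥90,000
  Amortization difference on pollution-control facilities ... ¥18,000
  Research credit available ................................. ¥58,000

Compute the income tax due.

¥252,250

Standard income tax:
  ¥450,000 × 6% = ¥27,000
  ¥213,000 × 18% = ¥38,340
  ¥146,000 × 25% = ¥36,500
  → ¥101,840
  Less research credit ¥58,000 → ¥43,840

Tentative minimum tax:
  Adjusted income: ¥809,000 + ¥170,000 + ¥90,000 + ¥18,000 = ¥1,087,000
  Less exemption ¥78,000 → base ¥1,009,000
  ¥1,009,000 × 25% = ¥252,250

¥252,250 > ¥43,840, so the tentative minimum tax is the binding amount.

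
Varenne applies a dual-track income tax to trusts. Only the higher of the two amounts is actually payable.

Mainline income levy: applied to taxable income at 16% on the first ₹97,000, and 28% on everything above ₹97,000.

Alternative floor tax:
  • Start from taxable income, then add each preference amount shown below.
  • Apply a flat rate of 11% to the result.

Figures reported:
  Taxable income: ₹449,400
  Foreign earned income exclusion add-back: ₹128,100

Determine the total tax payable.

Mainline income levy:
  ₹97,000 × 16% = ₹15,520
  ₹352,400 × 28% = ₹98,672
  → ₹114,192

Alternative floor tax:
  Adjusted income: ₹449,400 + ₹128,100 = ₹577,500
  ₹577,500 × 11% = ₹63,525

₹114,192 > ₹63,525, so the mainline income levy governs.

₹114,192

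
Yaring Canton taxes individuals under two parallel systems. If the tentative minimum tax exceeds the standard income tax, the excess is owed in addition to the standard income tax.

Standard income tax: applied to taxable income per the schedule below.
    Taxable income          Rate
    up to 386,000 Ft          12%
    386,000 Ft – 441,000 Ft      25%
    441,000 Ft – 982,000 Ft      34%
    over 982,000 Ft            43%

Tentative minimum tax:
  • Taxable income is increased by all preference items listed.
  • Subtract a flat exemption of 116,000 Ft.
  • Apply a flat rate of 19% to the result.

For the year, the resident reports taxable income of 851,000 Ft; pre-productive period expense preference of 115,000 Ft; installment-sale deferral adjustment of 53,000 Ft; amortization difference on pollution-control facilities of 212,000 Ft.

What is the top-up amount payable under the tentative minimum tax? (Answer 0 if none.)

Tentative minimum tax:
  Adjusted income: 851,000 Ft + 115,000 Ft + 53,000 Ft + 212,000 Ft = 1,231,000 Ft
  Less exemption 116,000 Ft → base 1,115,000 Ft
  1,115,000 Ft × 19% = 211,850 Ft

Standard income tax:
  386,000 Ft × 12% = 46,320 Ft
  55,000 Ft × 25% = 13,750 Ft
  410,000 Ft × 34% = 139,400 Ft
  → 199,470 Ft

Excess of tentative minimum tax over standard income tax: 211,850 Ft − 199,470 Ft = 12,380 Ft.

12,380 Ft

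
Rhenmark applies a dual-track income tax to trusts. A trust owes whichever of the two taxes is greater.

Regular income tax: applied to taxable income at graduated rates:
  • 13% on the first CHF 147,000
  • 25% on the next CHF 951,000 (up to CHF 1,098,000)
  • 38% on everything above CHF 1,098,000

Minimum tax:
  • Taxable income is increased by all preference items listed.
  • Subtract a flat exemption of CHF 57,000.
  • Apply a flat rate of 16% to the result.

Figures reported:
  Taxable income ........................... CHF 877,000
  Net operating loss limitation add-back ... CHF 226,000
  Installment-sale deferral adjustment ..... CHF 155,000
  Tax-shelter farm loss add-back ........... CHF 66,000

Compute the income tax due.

CHF 202,720

Regular income tax:
  CHF 147,000 × 13% = CHF 19,110
  CHF 730,000 × 25% = CHF 182,500
  → CHF 201,610

Minimum tax:
  Adjusted income: CHF 877,000 + CHF 226,000 + CHF 155,000 + CHF 66,000 = CHF 1,324,000
  Less exemption CHF 57,000 → base CHF 1,267,000
  CHF 1,267,000 × 16% = CHF 202,720

CHF 202,720 > CHF 201,610, so the minimum tax is the binding amount.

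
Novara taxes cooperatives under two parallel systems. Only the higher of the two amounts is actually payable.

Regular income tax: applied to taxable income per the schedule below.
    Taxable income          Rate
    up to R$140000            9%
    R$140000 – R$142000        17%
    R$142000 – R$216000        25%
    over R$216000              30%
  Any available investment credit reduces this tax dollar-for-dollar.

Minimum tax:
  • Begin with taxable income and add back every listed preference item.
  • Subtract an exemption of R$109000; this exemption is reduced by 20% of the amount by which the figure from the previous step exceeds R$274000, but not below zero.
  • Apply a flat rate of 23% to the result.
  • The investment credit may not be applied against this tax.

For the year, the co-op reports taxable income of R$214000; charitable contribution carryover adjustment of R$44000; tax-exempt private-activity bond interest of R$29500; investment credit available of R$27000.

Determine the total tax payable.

Minimum tax:
  Adjusted income: R$214000 + R$44000 + R$29500 = R$287500
  Exemption: R$109000 − 20% × (R$287500 − R$274000) = R$109000 − R$2700 = R$106300
  Base: R$287500 − R$106300 = R$181200
  R$181200 × 23% = R$41676

Regular income tax:
  R$140000 × 9% = R$12600
  R$2000 × 17% = R$340
  R$72000 × 25% = R$18000
  → R$30940
  Less investment credit R$27000 → R$3940

R$41676 > R$3940, so the minimum tax is the binding amount.

R$41676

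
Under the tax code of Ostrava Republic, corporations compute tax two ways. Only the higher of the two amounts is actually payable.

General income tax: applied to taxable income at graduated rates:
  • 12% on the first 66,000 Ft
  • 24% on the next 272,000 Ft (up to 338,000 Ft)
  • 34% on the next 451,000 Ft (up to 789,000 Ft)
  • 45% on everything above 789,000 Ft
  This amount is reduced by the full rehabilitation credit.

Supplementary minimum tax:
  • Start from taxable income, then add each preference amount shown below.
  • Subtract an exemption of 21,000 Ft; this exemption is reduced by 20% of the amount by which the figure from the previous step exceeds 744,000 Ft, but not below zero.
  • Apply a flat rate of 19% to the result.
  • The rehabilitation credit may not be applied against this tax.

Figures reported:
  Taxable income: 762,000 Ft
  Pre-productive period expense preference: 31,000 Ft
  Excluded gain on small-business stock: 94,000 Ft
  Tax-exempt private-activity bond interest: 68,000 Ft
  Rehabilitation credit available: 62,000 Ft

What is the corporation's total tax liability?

General income tax:
  66,000 Ft × 12% = 7,920 Ft
  272,000 Ft × 24% = 65,280 Ft
  424,000 Ft × 34% = 144,160 Ft
  → 217,360 Ft
  Less rehabilitation credit 62,000 Ft → 155,360 Ft

Supplementary minimum tax:
  Adjusted income: 762,000 Ft + 31,000 Ft + 94,000 Ft + 68,000 Ft = 955,000 Ft
  Exemption: 20% × (955,000 Ft − 744,000 Ft) = 42,200 Ft ≥ 21,000 Ft, so the exemption is fully phased out
  Base: 955,000 Ft − 0 Ft = 955,000 Ft
  955,000 Ft × 19% = 181,450 Ft

181,450 Ft > 155,360 Ft, so the supplementary minimum tax is the binding amount.

181,450 Ft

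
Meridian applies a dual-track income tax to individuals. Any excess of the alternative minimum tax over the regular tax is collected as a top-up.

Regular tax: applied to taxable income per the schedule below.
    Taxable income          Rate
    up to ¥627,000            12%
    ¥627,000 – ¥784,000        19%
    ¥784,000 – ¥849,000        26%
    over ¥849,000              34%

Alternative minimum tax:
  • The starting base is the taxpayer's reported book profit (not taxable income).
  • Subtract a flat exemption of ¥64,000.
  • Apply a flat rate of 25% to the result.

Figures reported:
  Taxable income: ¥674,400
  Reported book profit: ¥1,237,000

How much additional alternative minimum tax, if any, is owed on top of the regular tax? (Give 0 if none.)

¥209,004

Alternative minimum tax:
  Base (reported book profit): ¥1,237,000
  Less exemption ¥64,000 → base ¥1,173,000
  ¥1,173,000 × 25% = ¥293,250

Regular tax:
  ¥627,000 × 12% = ¥75,240
  ¥47,400 × 19% = ¥9,006
  → ¥84,246

Excess of alternative minimum tax over regular tax: ¥293,250 − ¥84,246 = ¥209,004.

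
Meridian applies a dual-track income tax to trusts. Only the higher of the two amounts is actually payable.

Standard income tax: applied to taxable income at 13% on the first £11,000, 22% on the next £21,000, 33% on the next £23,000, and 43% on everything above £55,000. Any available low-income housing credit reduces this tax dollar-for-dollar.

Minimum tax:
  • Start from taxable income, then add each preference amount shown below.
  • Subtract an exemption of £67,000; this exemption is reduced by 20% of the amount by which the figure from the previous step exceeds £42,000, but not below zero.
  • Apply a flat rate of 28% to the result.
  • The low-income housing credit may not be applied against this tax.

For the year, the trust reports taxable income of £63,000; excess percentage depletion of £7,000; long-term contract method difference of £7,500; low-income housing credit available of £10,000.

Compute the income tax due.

Standard income tax:
  £11,000 × 13% = £1,430
  £21,000 × 22% = £4,620
  £23,000 × 33% = £7,590
  £8,000 × 43% = £3,440
  → £17,080
  Less low-income housing credit £10,000 → £7,080

Minimum tax:
  Adjusted income: £63,000 + £7,000 + £7,500 = £77,500
  Exemption: £67,000 − 20% × (£77,500 − £42,000) = £67,000 − £7,100 = £59,900
  Base: £77,500 − £59,900 = £17,600
  £17,600 × 28% = £4,928

£7,080 > £4,928, so the standard income tax governs.

£7,080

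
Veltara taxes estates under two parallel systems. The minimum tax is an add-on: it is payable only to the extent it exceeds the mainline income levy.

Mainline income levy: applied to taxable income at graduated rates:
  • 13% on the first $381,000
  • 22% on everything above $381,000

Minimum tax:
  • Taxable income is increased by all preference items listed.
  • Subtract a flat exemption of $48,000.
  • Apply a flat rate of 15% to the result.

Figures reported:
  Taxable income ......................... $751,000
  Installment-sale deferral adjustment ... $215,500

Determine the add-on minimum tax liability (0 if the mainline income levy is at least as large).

$6,845

Mainline income levy:
  $381,000 × 13% = $49,530
  $370,000 × 22% = $81,400
  → $130,930

Minimum tax:
  Adjusted income: $751,000 + $215,500 = $966,500
  Less exemption $48,000 → base $918,500
  $918,500 × 15% = $137,775

Excess of minimum tax over mainline income levy: $137,775 − $130,930 = $6,845.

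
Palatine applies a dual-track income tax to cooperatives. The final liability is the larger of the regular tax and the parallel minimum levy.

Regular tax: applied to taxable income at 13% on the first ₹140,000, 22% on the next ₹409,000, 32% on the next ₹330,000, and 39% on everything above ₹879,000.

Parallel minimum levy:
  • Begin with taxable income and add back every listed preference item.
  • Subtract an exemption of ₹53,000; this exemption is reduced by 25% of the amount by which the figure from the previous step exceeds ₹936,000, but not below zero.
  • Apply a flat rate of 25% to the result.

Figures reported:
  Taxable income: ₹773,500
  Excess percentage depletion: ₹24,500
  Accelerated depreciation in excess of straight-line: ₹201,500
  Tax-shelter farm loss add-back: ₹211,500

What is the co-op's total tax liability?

₹302,750

Parallel minimum levy:
  Adjusted income: ₹773,500 + ₹24,500 + ₹201,500 + ₹211,500 = ₹1,211,000
  Exemption: 25% × (₹1,211,000 − ₹936,000) = ₹68,750 ≥ ₹53,000, so the exemption is fully phased out
  Base: ₹1,211,000 − ₹0 = ₹1,211,000
  ₹1,211,000 × 25% = ₹302,750

Regular tax:
  ₹140,000 × 13% = ₹18,200
  ₹409,000 × 22% = ₹89,980
  ₹224,500 × 32% = ₹71,840
  → ₹180,020

₹302,750 > ₹180,020, so the parallel minimum levy is the binding amount.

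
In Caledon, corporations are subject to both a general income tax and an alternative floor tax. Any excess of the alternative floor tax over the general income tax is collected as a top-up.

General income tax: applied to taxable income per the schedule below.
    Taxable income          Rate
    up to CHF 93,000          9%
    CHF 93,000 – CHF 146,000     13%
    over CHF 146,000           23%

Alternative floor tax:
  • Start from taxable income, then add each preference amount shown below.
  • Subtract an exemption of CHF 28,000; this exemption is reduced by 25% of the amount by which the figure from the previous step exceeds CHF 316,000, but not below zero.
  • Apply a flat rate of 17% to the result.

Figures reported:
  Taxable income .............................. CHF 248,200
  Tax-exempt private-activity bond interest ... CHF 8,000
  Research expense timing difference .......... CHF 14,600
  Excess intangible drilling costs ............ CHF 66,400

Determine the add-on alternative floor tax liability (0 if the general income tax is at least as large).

General income tax:
  CHF 93,000 × 9% = CHF 8,370
  CHF 53,000 × 13% = CHF 6,890
  CHF 102,200 × 23% = CHF 23,506
  → CHF 38,766

Alternative floor tax:
  Adjusted income: CHF 248,200 + CHF 8,000 + CHF 14,600 + CHF 66,400 = CHF 337,200
  Exemption: CHF 28,000 − 25% × (CHF 337,200 − CHF 316,000) = CHF 28,000 − CHF 5,300 = CHF 22,700
  Base: CHF 337,200 − CHF 22,700 = CHF 314,500
  CHF 314,500 × 17% = CHF 53,465

Excess of alternative floor tax over general income tax: CHF 53,465 − CHF 38,766 = CHF 14,699.

CHF 14,699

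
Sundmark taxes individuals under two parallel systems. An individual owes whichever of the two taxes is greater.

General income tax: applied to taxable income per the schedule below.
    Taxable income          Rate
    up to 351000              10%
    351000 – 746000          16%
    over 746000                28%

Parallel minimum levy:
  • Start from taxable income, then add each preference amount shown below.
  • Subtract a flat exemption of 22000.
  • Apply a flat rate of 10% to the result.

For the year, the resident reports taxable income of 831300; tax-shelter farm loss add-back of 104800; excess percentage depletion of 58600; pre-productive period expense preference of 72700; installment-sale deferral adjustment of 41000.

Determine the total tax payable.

122184

General income tax:
  351000 × 10% = 35100
  395000 × 16% = 63200
  85300 × 28% = 23884
  → 122184

Parallel minimum levy:
  Adjusted income: 831300 + 104800 + 58600 + 72700 + 41000 = 1108400
  Less exemption 22000 → base 1086400
  1086400 × 10% = 108640

122184 > 108640, so the general income tax governs.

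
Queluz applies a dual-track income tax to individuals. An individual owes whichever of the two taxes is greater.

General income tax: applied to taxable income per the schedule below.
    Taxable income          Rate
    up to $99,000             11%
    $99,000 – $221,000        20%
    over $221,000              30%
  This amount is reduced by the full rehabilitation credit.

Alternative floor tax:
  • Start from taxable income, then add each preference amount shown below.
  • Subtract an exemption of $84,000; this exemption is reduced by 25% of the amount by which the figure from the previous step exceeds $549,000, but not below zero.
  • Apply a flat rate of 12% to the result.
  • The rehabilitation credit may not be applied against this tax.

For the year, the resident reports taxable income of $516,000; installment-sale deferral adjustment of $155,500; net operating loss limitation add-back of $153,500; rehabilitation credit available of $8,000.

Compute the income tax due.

Alternative floor tax:
  Adjusted income: $516,000 + $155,500 + $153,500 = $825,000
  Exemption: $84,000 − 25% × ($825,000 − $549,000) = $84,000 − $69,000 = $15,000
  Base: $825,000 − $15,000 = $810,000
  $810,000 × 12% = $97,200

General income tax:
  $99,000 × 11% = $10,890
  $122,000 × 20% = $24,400
  $295,000 × 30% = $88,500
  → $123,790
  Less rehabilitation credit $8,000 → $115,790

$115,790 > $97,200, so the general income tax governs.

$115,790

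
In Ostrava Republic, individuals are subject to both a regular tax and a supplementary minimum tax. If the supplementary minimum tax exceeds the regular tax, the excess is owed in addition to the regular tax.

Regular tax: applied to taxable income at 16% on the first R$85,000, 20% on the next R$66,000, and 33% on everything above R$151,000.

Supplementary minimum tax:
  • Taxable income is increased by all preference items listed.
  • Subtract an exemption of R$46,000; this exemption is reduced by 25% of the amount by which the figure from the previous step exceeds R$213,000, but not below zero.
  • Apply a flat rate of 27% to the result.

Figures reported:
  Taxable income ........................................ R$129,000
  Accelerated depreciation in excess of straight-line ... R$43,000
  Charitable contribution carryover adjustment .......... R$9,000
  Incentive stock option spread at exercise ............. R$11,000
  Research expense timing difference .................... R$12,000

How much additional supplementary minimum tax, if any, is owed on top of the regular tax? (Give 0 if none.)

R$20,260

Supplementary minimum tax:
  Adjusted income: R$129,000 + R$43,000 + R$9,000 + R$11,000 + R$12,000 = R$204,000
  Exemption: R$204,000 ≤ R$213,000, so full R$46,000 applies
  Base: R$204,000 − R$46,000 = R$158,000
  R$158,000 × 27% = R$42,660

Regular tax:
  R$85,000 × 16% = R$13,600
  R$44,000 × 20% = R$8,800
  → R$22,400

Excess of supplementary minimum tax over regular tax: R$42,660 − R$22,400 = R$20,260.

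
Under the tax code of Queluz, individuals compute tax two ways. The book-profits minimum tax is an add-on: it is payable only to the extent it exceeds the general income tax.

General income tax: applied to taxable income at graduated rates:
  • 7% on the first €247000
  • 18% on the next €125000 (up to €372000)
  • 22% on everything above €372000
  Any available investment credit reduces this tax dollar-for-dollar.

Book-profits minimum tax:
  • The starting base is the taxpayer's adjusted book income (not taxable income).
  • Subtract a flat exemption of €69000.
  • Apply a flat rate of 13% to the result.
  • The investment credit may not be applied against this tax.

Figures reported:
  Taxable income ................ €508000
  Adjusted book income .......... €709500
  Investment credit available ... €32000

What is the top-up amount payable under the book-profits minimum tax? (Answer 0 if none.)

Book-profits minimum tax:
  Base (adjusted book income): €709500
  Less exemption €69000 → base €640500
  €640500 × 13% = €83265

General income tax:
  €247000 × 7% = €17290
  €125000 × 18% = €22500
  €136000 × 22% = €29920
  → €69710
  Less investment credit €32000 → €37710

Excess of book-profits minimum tax over general income tax: €83265 − €37710 = €45555.

€45555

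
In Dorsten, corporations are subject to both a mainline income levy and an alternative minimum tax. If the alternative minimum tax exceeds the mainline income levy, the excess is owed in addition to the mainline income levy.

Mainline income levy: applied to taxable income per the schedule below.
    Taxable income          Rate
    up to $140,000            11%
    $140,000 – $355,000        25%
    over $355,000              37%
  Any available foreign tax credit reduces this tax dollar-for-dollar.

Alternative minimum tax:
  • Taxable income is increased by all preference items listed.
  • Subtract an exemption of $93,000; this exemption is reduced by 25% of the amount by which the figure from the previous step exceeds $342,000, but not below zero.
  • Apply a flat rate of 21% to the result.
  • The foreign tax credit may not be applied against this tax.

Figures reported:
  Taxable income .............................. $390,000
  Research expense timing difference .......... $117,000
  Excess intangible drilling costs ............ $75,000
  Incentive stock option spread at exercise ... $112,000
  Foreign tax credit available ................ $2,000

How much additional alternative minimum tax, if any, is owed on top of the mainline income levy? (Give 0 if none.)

Mainline income levy:
  $140,000 × 11% = $15,400
  $215,000 × 25% = $53,750
  $35,000 × 37% = $12,950
  → $82,100
  Less foreign tax credit $2,000 → $80,100

Alternative minimum tax:
  Adjusted income: $390,000 + $117,000 + $75,000 + $112,000 = $694,000
  Exemption: $93,000 − 25% × ($694,000 − $342,000) = $93,000 − $88,000 = $5,000
  Base: $694,000 − $5,000 = $689,000
  $689,000 × 21% = $144,690

Excess of alternative minimum tax over mainline income levy: $144,690 − $80,100 = $64,590.

$64,590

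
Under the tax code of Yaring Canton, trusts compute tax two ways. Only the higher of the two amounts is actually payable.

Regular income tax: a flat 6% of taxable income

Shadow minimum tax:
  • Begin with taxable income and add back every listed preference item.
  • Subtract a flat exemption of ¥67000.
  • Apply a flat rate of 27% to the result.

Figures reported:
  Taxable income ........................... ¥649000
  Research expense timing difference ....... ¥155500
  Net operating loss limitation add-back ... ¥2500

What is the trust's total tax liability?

¥199800

Shadow minimum tax:
  Adjusted income: ¥649000 + ¥155500 + ¥2500 = ¥807000
  Less exemption ¥67000 → base ¥740000
  ¥740000 × 27% = ¥199800

Regular income tax:
  ¥649000 × 6% = ¥38940

¥199800 > ¥38940, so the shadow minimum tax is the binding amount.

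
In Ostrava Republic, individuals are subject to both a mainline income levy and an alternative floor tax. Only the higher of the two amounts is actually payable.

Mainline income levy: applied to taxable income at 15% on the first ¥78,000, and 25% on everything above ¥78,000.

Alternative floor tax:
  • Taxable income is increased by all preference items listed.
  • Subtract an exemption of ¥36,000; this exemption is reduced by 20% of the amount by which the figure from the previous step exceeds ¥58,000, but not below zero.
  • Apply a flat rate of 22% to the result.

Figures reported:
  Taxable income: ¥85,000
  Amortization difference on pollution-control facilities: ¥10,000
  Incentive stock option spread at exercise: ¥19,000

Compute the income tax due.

Mainline income levy:
  ¥78,000 × 15% = ¥11,700
  ¥7,000 × 25% = ¥1,750
  → ¥13,450

Alternative floor tax:
  Adjusted income: ¥85,000 + ¥10,000 + ¥19,000 = ¥114,000
  Exemption: ¥36,000 − 20% × (¥114,000 − ¥58,000) = ¥36,000 − ¥11,200 = ¥24,800
  Base: ¥114,000 − ¥24,800 = ¥89,200
  ¥89,200 × 22% = ¥19,624

¥19,624 > ¥13,450, so the alternative floor tax is the binding amount.

¥19,624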